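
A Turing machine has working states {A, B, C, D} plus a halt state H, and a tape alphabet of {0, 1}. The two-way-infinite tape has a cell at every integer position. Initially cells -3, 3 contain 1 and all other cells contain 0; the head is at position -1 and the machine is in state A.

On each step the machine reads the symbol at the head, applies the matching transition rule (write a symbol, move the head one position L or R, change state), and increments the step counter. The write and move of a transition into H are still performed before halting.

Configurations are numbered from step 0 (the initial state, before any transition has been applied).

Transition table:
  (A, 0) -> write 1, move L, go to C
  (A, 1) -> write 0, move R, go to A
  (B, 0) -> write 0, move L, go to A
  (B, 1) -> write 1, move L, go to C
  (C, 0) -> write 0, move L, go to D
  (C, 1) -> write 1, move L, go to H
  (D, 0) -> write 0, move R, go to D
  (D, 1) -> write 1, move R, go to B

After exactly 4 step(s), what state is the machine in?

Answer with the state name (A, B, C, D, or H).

Step 1: in state A at pos -1, read 0 -> (A,0)->write 1,move L,goto C. Now: state=C, head=-2, tape[-4..4]=010100010 (head:   ^)
Step 2: in state C at pos -2, read 0 -> (C,0)->write 0,move L,goto D. Now: state=D, head=-3, tape[-4..4]=010100010 (head:  ^)
Step 3: in state D at pos -3, read 1 -> (D,1)->write 1,move R,goto B. Now: state=B, head=-2, tape[-4..4]=010100010 (head:   ^)
Step 4: in state B at pos -2, read 0 -> (B,0)->write 0,move L,goto A. Now: state=A, head=-3, tape[-4..4]=010100010 (head:  ^)

Answer: A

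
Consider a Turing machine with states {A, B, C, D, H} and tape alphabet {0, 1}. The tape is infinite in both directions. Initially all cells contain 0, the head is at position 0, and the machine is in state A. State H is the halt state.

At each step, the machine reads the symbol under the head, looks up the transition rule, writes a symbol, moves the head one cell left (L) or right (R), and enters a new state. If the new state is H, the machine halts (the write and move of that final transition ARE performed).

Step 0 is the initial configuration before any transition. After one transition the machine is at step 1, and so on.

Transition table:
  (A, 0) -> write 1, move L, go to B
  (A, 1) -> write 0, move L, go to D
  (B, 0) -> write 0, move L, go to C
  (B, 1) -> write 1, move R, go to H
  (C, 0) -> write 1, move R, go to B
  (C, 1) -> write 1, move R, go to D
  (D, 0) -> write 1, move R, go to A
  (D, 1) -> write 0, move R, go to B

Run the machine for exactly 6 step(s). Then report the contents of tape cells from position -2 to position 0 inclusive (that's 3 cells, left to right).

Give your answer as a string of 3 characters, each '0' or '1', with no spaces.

Answer: 111

Derivation:
Step 1: in state A at pos 0, read 0 -> (A,0)->write 1,move L,goto B. Now: state=B, head=-1, tape[-2..1]=0010 (head:  ^)
Step 2: in state B at pos -1, read 0 -> (B,0)->write 0,move L,goto C. Now: state=C, head=-2, tape[-3..1]=00010 (head:  ^)
Step 3: in state C at pos -2, read 0 -> (C,0)->write 1,move R,goto B. Now: state=B, head=-1, tape[-3..1]=01010 (head:   ^)
Step 4: in state B at pos -1, read 0 -> (B,0)->write 0,move L,goto C. Now: state=C, head=-2, tape[-3..1]=01010 (head:  ^)
Step 5: in state C at pos -2, read 1 -> (C,1)->write 1,move R,goto D. Now: state=D, head=-1, tape[-3..1]=01010 (head:   ^)
Step 6: in state D at pos -1, read 0 -> (D,0)->write 1,move R,goto A. Now: state=A, head=0, tape[-3..1]=01110 (head:    ^)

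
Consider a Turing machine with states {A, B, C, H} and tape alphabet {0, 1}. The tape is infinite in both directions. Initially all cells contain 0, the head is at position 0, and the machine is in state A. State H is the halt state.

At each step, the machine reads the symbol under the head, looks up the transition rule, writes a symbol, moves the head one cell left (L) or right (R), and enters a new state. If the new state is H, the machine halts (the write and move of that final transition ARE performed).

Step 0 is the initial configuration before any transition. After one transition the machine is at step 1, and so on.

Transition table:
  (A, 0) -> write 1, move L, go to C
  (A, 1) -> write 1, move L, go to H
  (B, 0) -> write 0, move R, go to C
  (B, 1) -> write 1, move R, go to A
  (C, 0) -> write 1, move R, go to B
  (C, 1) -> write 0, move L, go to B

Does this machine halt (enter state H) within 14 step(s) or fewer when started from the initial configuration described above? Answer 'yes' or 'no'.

Answer: yes

Derivation:
Step 1: in state A at pos 0, read 0 -> (A,0)->write 1,move L,goto C. Now: state=C, head=-1, tape[-2..1]=0010 (head:  ^)
Step 2: in state C at pos -1, read 0 -> (C,0)->write 1,move R,goto B. Now: state=B, head=0, tape[-2..1]=0110 (head:   ^)
Step 3: in state B at pos 0, read 1 -> (B,1)->write 1,move R,goto A. Now: state=A, head=1, tape[-2..2]=01100 (head:    ^)
Step 4: in state A at pos 1, read 0 -> (A,0)->write 1,move L,goto C. Now: state=C, head=0, tape[-2..2]=01110 (head:   ^)
Step 5: in state C at pos 0, read 1 -> (C,1)->write 0,move L,goto B. Now: state=B, head=-1, tape[-2..2]=01010 (head:  ^)
Step 6: in state B at pos -1, read 1 -> (B,1)->write 1,move R,goto A. Now: state=A, head=0, tape[-2..2]=01010 (head:   ^)
Step 7: in state A at pos 0, read 0 -> (A,0)->write 1,move L,goto C. Now: state=C, head=-1, tape[-2..2]=01110 (head:  ^)
Step 8: in state C at pos -1, read 1 -> (C,1)->write 0,move L,goto B. Now: state=B, head=-2, tape[-3..2]=000110 (head:  ^)
Step 9: in state B at pos -2, read 0 -> (B,0)->write 0,move R,goto C. Now: state=C, head=-1, tape[-3..2]=000110 (head:   ^)
Step 10: in state C at pos -1, read 0 -> (C,0)->write 1,move R,goto B. Now: state=B, head=0, tape[-3..2]=001110 (head:    ^)
Step 11: in state B at pos 0, read 1 -> (B,1)->write 1,move R,goto A. Now: state=A, head=1, tape[-3..2]=001110 (head:     ^)
Step 12: in state A at pos 1, read 1 -> (A,1)->write 1,move L,goto H. Now: state=H, head=0, tape[-3..2]=001110 (head:    ^)
State H reached at step 12; 12 <= 14 -> yes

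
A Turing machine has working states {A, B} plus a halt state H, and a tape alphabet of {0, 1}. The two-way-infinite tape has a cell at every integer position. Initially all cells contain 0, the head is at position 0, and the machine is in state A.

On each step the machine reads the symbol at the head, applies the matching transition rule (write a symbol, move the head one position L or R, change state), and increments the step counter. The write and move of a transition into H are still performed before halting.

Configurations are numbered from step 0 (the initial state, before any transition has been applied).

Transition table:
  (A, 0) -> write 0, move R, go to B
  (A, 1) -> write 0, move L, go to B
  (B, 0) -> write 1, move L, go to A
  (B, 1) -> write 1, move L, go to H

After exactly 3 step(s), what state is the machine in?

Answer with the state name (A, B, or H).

Step 1: in state A at pos 0, read 0 -> (A,0)->write 0,move R,goto B. Now: state=B, head=1, tape[-1..2]=0000 (head:   ^)
Step 2: in state B at pos 1, read 0 -> (B,0)->write 1,move L,goto A. Now: state=A, head=0, tape[-1..2]=0010 (head:  ^)
Step 3: in state A at pos 0, read 0 -> (A,0)->write 0,move R,goto B. Now: state=B, head=1, tape[-1..2]=0010 (head:   ^)

Answer: B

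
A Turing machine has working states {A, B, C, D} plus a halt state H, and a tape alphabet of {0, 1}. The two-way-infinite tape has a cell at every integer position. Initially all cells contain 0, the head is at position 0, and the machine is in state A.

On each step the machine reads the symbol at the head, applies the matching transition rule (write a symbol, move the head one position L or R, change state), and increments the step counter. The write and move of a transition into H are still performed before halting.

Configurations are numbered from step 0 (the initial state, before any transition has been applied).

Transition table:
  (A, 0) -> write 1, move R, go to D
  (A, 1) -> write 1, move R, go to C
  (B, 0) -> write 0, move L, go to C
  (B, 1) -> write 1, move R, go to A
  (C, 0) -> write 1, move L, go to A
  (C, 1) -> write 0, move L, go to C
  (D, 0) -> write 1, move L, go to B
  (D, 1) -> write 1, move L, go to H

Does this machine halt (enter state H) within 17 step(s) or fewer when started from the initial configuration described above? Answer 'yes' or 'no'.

Answer: yes

Derivation:
Step 1: in state A at pos 0, read 0 -> (A,0)->write 1,move R,goto D. Now: state=D, head=1, tape[-1..2]=0100 (head:   ^)
Step 2: in state D at pos 1, read 0 -> (D,0)->write 1,move L,goto B. Now: state=B, head=0, tape[-1..2]=0110 (head:  ^)
Step 3: in state B at pos 0, read 1 -> (B,1)->write 1,move R,goto A. Now: state=A, head=1, tape[-1..2]=0110 (head:   ^)
Step 4: in state A at pos 1, read 1 -> (A,1)->write 1,move R,goto C. Now: state=C, head=2, tape[-1..3]=01100 (head:    ^)
Step 5: in state C at pos 2, read 0 -> (C,0)->write 1,move L,goto A. Now: state=A, head=1, tape[-1..3]=01110 (head:   ^)
Step 6: in state A at pos 1, read 1 -> (A,1)->write 1,move R,goto C. Now: state=C, head=2, tape[-1..3]=01110 (head:    ^)
Step 7: in state C at pos 2, read 1 -> (C,1)->write 0,move L,goto C. Now: state=C, head=1, tape[-1..3]=01100 (head:   ^)
Step 8: in state C at pos 1, read 1 -> (C,1)->write 0,move L,goto C. Now: state=C, head=0, tape[-1..3]=01000 (head:  ^)
Step 9: in state C at pos 0, read 1 -> (C,1)->write 0,move L,goto C. Now: state=C, head=-1, tape[-2..3]=000000 (head:  ^)
Step 10: in state C at pos -1, read 0 -> (C,0)->write 1,move L,goto A. Now: state=A, head=-2, tape[-3..3]=0010000 (head:  ^)
Step 11: in state A at pos -2, read 0 -> (A,0)->write 1,move R,goto D. Now: state=D, head=-1, tape[-3..3]=0110000 (head:   ^)
Step 12: in state D at pos -1, read 1 -> (D,1)->write 1,move L,goto H. Now: state=H, head=-2, tape[-3..3]=0110000 (head:  ^)
State H reached at step 12; 12 <= 17 -> yes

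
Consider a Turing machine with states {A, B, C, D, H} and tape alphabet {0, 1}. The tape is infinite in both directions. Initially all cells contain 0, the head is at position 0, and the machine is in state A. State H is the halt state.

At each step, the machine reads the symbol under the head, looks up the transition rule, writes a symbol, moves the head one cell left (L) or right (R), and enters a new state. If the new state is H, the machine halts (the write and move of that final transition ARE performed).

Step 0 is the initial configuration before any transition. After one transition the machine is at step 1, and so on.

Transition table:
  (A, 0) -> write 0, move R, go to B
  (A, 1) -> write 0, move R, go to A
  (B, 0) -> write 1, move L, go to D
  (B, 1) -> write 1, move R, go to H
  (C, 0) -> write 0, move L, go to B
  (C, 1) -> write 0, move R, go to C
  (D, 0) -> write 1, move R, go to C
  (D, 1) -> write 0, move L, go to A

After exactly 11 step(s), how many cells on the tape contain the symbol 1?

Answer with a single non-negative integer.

Answer: 2

Derivation:
Step 1: in state A at pos 0, read 0 -> (A,0)->write 0,move R,goto B. Now: state=B, head=1, tape[-1..2]=0000 (head:   ^)
Step 2: in state B at pos 1, read 0 -> (B,0)->write 1,move L,goto D. Now: state=D, head=0, tape[-1..2]=0010 (head:  ^)
Step 3: in state D at pos 0, read 0 -> (D,0)->write 1,move R,goto C. Now: state=C, head=1, tape[-1..2]=0110 (head:   ^)
Step 4: in state C at pos 1, read 1 -> (C,1)->write 0,move R,goto C. Now: state=C, head=2, tape[-1..3]=01000 (head:    ^)
Step 5: in state C at pos 2, read 0 -> (C,0)->write 0,move L,goto B. Now: state=B, head=1, tape[-1..3]=01000 (head:   ^)
Step 6: in state B at pos 1, read 0 -> (B,0)->write 1,move L,goto D. Now: state=D, head=0, tape[-1..3]=01100 (head:  ^)
Step 7: in state D at pos 0, read 1 -> (D,1)->write 0,move L,goto A. Now: state=A, head=-1, tape[-2..3]=000100 (head:  ^)
Step 8: in state A at pos -1, read 0 -> (A,0)->write 0,move R,goto B. Now: state=B, head=0, tape[-2..3]=000100 (head:   ^)
Step 9: in state B at pos 0, read 0 -> (B,0)->write 1,move L,goto D. Now: state=D, head=-1, tape[-2..3]=001100 (head:  ^)
Step 10: in state D at pos -1, read 0 -> (D,0)->write 1,move R,goto C. Now: state=C, head=0, tape[-2..3]=011100 (head:   ^)
Step 11: in state C at pos 0, read 1 -> (C,1)->write 0,move R,goto C. Now: state=C, head=1, tape[-2..3]=010100 (head:    ^)
Cells containing 1 after step 11: {-1, 1} -> 2 cell(s)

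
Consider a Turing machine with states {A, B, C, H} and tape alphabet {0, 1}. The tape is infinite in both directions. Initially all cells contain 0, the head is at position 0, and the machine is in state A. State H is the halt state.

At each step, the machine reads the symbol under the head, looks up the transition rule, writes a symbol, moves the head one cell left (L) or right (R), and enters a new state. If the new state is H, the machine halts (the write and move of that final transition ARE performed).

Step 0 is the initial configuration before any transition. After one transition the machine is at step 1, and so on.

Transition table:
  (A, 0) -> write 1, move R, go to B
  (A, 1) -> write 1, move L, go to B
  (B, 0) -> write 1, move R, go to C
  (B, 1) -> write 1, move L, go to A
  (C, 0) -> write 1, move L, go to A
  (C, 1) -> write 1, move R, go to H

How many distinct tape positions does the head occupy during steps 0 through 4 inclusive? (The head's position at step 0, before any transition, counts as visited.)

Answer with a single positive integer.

Step 1: in state A at pos 0, read 0 -> (A,0)->write 1,move R,goto B. Now: state=B, head=1, tape[-1..2]=0100 (head:   ^)
Step 2: in state B at pos 1, read 0 -> (B,0)->write 1,move R,goto C. Now: state=C, head=2, tape[-1..3]=01100 (head:    ^)
Step 3: in state C at pos 2, read 0 -> (C,0)->write 1,move L,goto A. Now: state=A, head=1, tape[-1..3]=01110 (head:   ^)
Step 4: in state A at pos 1, read 1 -> (A,1)->write 1,move L,goto B. Now: state=B, head=0, tape[-1..3]=01110 (head:  ^)
Head positions at steps 0..4: starting at 0, distinct positions visited = {0, 1, 2} -> 3 position(s)

Answer: 3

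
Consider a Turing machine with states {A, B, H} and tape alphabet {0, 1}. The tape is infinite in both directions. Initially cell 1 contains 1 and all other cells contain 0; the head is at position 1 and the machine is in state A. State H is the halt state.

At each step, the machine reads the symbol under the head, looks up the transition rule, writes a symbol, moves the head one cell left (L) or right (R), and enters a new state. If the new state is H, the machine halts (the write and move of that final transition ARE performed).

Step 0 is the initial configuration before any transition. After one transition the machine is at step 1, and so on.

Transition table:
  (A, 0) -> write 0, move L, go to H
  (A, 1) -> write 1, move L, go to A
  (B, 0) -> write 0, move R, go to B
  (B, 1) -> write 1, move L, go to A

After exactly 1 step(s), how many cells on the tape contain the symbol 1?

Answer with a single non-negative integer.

Answer: 1

Derivation:
Step 1: in state A at pos 1, read 1 -> (A,1)->write 1,move L,goto A. Now: state=A, head=0, tape[-1..2]=0010 (head:  ^)
Cells containing 1 after step 1: {1} -> 1 cell(s)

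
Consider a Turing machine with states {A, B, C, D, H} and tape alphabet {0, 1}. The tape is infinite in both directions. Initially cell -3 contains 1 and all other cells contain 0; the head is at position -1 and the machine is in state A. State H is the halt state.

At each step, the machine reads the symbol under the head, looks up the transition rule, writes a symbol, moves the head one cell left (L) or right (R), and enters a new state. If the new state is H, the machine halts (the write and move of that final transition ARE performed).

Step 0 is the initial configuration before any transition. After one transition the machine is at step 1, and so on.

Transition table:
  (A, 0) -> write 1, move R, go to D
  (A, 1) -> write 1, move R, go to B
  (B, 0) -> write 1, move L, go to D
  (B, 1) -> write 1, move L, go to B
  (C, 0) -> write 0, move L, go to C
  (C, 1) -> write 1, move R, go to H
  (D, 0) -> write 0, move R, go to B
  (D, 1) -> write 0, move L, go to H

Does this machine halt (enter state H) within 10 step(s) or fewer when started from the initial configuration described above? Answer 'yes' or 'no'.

Answer: yes

Derivation:
Step 1: in state A at pos -1, read 0 -> (A,0)->write 1,move R,goto D. Now: state=D, head=0, tape[-4..1]=010100 (head:     ^)
Step 2: in state D at pos 0, read 0 -> (D,0)->write 0,move R,goto B. Now: state=B, head=1, tape[-4..2]=0101000 (head:      ^)
Step 3: in state B at pos 1, read 0 -> (B,0)->write 1,move L,goto D. Now: state=D, head=0, tape[-4..2]=0101010 (head:     ^)
Step 4: in state D at pos 0, read 0 -> (D,0)->write 0,move R,goto B. Now: state=B, head=1, tape[-4..2]=0101010 (head:      ^)
Step 5: in state B at pos 1, read 1 -> (B,1)->write 1,move L,goto B. Now: state=B, head=0, tape[-4..2]=0101010 (head:     ^)
Step 6: in state B at pos 0, read 0 -> (B,0)->write 1,move L,goto D. Now: state=D, head=-1, tape[-4..2]=0101110 (head:    ^)
Step 7: in state D at pos -1, read 1 -> (D,1)->write 0,move L,goto H. Now: state=H, head=-2, tape[-4..2]=0100110 (head:   ^)
State H reached at step 7; 7 <= 10 -> yes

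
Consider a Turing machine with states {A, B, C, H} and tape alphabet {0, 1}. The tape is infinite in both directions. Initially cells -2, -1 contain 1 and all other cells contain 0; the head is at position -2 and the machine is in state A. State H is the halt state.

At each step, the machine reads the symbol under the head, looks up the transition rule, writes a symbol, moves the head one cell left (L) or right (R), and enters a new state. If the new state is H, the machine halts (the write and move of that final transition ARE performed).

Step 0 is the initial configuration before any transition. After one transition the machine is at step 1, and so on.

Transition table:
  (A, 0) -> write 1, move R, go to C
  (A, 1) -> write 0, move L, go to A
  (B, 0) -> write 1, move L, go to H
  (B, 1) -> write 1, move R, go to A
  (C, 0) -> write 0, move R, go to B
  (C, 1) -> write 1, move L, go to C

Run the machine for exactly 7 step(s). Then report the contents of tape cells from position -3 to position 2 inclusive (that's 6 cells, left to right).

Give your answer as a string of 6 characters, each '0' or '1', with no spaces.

Answer: 101101

Derivation:
Step 1: in state A at pos -2, read 1 -> (A,1)->write 0,move L,goto A. Now: state=A, head=-3, tape[-4..0]=00010 (head:  ^)
Step 2: in state A at pos -3, read 0 -> (A,0)->write 1,move R,goto C. Now: state=C, head=-2, tape[-4..0]=01010 (head:   ^)
Step 3: in state C at pos -2, read 0 -> (C,0)->write 0,move R,goto B. Now: state=B, head=-1, tape[-4..0]=01010 (head:    ^)
Step 4: in state B at pos -1, read 1 -> (B,1)->write 1,move R,goto A. Now: state=A, head=0, tape[-4..1]=010100 (head:     ^)
Step 5: in state A at pos 0, read 0 -> (A,0)->write 1,move R,goto C. Now: state=C, head=1, tape[-4..2]=0101100 (head:      ^)
Step 6: in state C at pos 1, read 0 -> (C,0)->write 0,move R,goto B. Now: state=B, head=2, tape[-4..3]=01011000 (head:       ^)
Step 7: in state B at pos 2, read 0 -> (B,0)->write 1,move L,goto H. Now: state=H, head=1, tape[-4..3]=01011010 (head:      ^)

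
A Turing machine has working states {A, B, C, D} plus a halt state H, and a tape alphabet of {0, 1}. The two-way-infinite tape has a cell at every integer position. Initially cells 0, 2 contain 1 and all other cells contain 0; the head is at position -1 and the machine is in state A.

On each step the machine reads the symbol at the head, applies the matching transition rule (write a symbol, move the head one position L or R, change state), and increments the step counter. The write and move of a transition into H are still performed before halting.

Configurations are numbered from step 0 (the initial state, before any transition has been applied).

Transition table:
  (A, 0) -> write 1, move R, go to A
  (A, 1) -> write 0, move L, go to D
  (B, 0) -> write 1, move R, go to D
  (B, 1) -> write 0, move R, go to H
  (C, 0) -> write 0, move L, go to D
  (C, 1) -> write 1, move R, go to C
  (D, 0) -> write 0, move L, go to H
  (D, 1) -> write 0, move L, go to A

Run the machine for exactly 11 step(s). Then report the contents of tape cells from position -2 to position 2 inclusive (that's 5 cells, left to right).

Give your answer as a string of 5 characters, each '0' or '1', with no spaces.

Answer: 10000

Derivation:
Step 1: in state A at pos -1, read 0 -> (A,0)->write 1,move R,goto A. Now: state=A, head=0, tape[-2..3]=011010 (head:   ^)
Step 2: in state A at pos 0, read 1 -> (A,1)->write 0,move L,goto D. Now: state=D, head=-1, tape[-2..3]=010010 (head:  ^)
Step 3: in state D at pos -1, read 1 -> (D,1)->write 0,move L,goto A. Now: state=A, head=-2, tape[-3..3]=0000010 (head:  ^)
Step 4: in state A at pos -2, read 0 -> (A,0)->write 1,move R,goto A. Now: state=A, head=-1, tape[-3..3]=0100010 (head:   ^)
Step 5: in state A at pos -1, read 0 -> (A,0)->write 1,move R,goto A. Now: state=A, head=0, tape[-3..3]=0110010 (head:    ^)
Step 6: in state A at pos 0, read 0 -> (A,0)->write 1,move R,goto A. Now: state=A, head=1, tape[-3..3]=0111010 (head:     ^)
Step 7: in state A at pos 1, read 0 -> (A,0)->write 1,move R,goto A. Now: state=A, head=2, tape[-3..3]=0111110 (head:      ^)
Step 8: in state A at pos 2, read 1 -> (A,1)->write 0,move L,goto D. Now: state=D, head=1, tape[-3..3]=0111100 (head:     ^)
Step 9: in state D at pos 1, read 1 -> (D,1)->write 0,move L,goto A. Now: state=A, head=0, tape[-3..3]=0111000 (head:    ^)
Step 10: in state A at pos 0, read 1 -> (A,1)->write 0,move L,goto D. Now: state=D, head=-1, tape[-3..3]=0110000 (head:   ^)
Step 11: in state D at pos -1, read 1 -> (D,1)->write 0,move L,goto A. Now: state=A, head=-2, tape[-3..3]=0100000 (head:  ^)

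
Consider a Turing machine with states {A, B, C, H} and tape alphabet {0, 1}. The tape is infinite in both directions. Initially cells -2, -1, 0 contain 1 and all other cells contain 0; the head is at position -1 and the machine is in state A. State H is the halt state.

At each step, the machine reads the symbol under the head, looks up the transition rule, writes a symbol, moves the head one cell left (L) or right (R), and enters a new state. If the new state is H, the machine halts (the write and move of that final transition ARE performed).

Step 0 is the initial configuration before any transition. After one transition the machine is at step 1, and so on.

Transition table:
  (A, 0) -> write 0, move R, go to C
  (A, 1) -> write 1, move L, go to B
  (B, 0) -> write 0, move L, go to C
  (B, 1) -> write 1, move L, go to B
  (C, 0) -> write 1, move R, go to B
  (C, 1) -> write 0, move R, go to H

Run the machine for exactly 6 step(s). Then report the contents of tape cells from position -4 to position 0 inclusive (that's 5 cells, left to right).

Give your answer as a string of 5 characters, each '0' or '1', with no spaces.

Answer: 00111

Derivation:
Step 1: in state A at pos -1, read 1 -> (A,1)->write 1,move L,goto B. Now: state=B, head=-2, tape[-3..1]=01110 (head:  ^)
Step 2: in state B at pos -2, read 1 -> (B,1)->write 1,move L,goto B. Now: state=B, head=-3, tape[-4..1]=001110 (head:  ^)
Step 3: in state B at pos -3, read 0 -> (B,0)->write 0,move L,goto C. Now: state=C, head=-4, tape[-5..1]=0001110 (head:  ^)
Step 4: in state C at pos -4, read 0 -> (C,0)->write 1,move R,goto B. Now: state=B, head=-3, tape[-5..1]=0101110 (head:   ^)
Step 5: in state B at pos -3, read 0 -> (B,0)->write 0,move L,goto C. Now: state=C, head=-4, tape[-5..1]=0101110 (head:  ^)
Step 6: in state C at pos -4, read 1 -> (C,1)->write 0,move R,goto H. Now: state=H, head=-3, tape[-5..1]=0001110 (head:   ^)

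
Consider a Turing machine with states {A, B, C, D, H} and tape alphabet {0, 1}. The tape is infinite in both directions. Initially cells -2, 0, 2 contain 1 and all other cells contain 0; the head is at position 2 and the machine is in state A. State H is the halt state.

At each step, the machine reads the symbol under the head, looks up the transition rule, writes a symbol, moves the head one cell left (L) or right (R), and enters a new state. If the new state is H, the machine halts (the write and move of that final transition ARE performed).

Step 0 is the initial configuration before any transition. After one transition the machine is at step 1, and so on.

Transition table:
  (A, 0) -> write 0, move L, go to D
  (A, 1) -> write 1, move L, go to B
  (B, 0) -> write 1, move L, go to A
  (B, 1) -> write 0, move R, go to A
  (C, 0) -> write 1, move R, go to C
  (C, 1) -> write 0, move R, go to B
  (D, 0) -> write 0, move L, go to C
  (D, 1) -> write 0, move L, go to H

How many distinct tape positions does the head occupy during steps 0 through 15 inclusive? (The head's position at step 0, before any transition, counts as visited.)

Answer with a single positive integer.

Answer: 9

Derivation:
Step 1: in state A at pos 2, read 1 -> (A,1)->write 1,move L,goto B. Now: state=B, head=1, tape[-3..3]=0101010 (head:     ^)
Step 2: in state B at pos 1, read 0 -> (B,0)->write 1,move L,goto A. Now: state=A, head=0, tape[-3..3]=0101110 (head:    ^)
Step 3: in state A at pos 0, read 1 -> (A,1)->write 1,move L,goto B. Now: state=B, head=-1, tape[-3..3]=0101110 (head:   ^)
Step 4: in state B at pos -1, read 0 -> (B,0)->write 1,move L,goto A. Now: state=A, head=-2, tape[-3..3]=0111110 (head:  ^)
Step 5: in state A at pos -2, read 1 -> (A,1)->write 1,move L,goto B. Now: state=B, head=-3, tape[-4..3]=00111110 (head:  ^)
Step 6: in state B at pos -3, read 0 -> (B,0)->write 1,move L,goto A. Now: state=A, head=-4, tape[-5..3]=001111110 (head:  ^)
Step 7: in state A at pos -4, read 0 -> (A,0)->write 0,move L,goto D. Now: state=D, head=-5, tape[-6..3]=0001111110 (head:  ^)
Step 8: in state D at pos -5, read 0 -> (D,0)->write 0,move L,goto C. Now: state=C, head=-6, tape[-7..3]=00001111110 (head:  ^)
Step 9: in state C at pos -6, read 0 -> (C,0)->write 1,move R,goto C. Now: state=C, head=-5, tape[-7..3]=01001111110 (head:   ^)
Step 10: in state C at pos -5, read 0 -> (C,0)->write 1,move R,goto C. Now: state=C, head=-4, tape[-7..3]=01101111110 (head:    ^)
Step 11: in state C at pos -4, read 0 -> (C,0)->write 1,move R,goto C. Now: state=C, head=-3, tape[-7..3]=01111111110 (head:     ^)
Step 12: in state C at pos -3, read 1 -> (C,1)->write 0,move R,goto B. Now: state=B, head=-2, tape[-7..3]=01110111110 (head:      ^)
Step 13: in state B at pos -2, read 1 -> (B,1)->write 0,move R,goto A. Now: state=A, head=-1, tape[-7..3]=01110011110 (head:       ^)
Step 14: in state A at pos -1, read 1 -> (A,1)->write 1,move L,goto B. Now: state=B, head=-2, tape[-7..3]=01110011110 (head:      ^)
Step 15: in state B at pos -2, read 0 -> (B,0)->write 1,move L,goto A. Now: state=A, head=-3, tape[-7..3]=01110111110 (head:     ^)
Head positions at steps 0..15: starting at 2, distinct positions visited = {-6, -5, -4, -3, -2, -1, 0, 1, 2} -> 9 position(s)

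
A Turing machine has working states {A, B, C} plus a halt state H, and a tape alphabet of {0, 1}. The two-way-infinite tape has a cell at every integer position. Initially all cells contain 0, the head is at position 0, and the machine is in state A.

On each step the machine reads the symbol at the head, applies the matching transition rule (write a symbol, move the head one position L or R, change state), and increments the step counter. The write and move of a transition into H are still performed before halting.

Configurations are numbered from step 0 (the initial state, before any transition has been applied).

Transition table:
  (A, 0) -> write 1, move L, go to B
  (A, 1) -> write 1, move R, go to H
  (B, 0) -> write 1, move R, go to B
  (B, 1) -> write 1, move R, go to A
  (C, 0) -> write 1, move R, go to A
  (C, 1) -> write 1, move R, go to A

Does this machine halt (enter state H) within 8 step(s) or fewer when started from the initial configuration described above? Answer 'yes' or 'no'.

Step 1: in state A at pos 0, read 0 -> (A,0)->write 1,move L,goto B. Now: state=B, head=-1, tape[-2..1]=0010 (head:  ^)
Step 2: in state B at pos -1, read 0 -> (B,0)->write 1,move R,goto B. Now: state=B, head=0, tape[-2..1]=0110 (head:   ^)
Step 3: in state B at pos 0, read 1 -> (B,1)->write 1,move R,goto A. Now: state=A, head=1, tape[-2..2]=01100 (head:    ^)
Step 4: in state A at pos 1, read 0 -> (A,0)->write 1,move L,goto B. Now: state=B, head=0, tape[-2..2]=01110 (head:   ^)
Step 5: in state B at pos 0, read 1 -> (B,1)->write 1,move R,goto A. Now: state=A, head=1, tape[-2..2]=01110 (head:    ^)
Step 6: in state A at pos 1, read 1 -> (A,1)->write 1,move R,goto H. Now: state=H, head=2, tape[-2..3]=011100 (head:     ^)
State H reached at step 6; 6 <= 8 -> yes

Answer: yes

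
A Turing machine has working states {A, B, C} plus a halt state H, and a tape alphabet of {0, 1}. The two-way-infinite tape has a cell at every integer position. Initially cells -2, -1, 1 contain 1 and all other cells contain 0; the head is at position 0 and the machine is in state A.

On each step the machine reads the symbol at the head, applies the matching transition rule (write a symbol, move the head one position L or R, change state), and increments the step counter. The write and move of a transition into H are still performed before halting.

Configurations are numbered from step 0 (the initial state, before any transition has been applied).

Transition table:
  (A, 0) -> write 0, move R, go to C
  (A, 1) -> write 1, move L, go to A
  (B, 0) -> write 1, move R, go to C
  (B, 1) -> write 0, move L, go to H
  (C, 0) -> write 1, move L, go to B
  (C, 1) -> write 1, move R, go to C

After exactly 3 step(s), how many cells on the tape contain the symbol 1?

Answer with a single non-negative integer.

Step 1: in state A at pos 0, read 0 -> (A,0)->write 0,move R,goto C. Now: state=C, head=1, tape[-3..2]=011010 (head:     ^)
Step 2: in state C at pos 1, read 1 -> (C,1)->write 1,move R,goto C. Now: state=C, head=2, tape[-3..3]=0110100 (head:      ^)
Step 3: in state C at pos 2, read 0 -> (C,0)->write 1,move L,goto B. Now: state=B, head=1, tape[-3..3]=0110110 (head:     ^)
Cells containing 1 after step 3: {-2, -1, 1, 2} -> 4 cell(s)

Answer: 4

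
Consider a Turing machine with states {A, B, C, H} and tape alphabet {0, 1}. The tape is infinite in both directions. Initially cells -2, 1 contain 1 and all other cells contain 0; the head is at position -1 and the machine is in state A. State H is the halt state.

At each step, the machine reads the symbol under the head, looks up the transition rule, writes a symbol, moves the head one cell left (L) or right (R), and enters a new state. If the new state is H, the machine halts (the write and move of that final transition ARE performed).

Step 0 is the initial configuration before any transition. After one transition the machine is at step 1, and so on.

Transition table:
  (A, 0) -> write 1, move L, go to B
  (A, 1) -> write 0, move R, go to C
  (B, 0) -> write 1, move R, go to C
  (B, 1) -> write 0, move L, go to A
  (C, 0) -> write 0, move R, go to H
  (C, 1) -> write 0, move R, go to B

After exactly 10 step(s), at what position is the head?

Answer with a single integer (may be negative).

Step 1: in state A at pos -1, read 0 -> (A,0)->write 1,move L,goto B. Now: state=B, head=-2, tape[-3..2]=011010 (head:  ^)
Step 2: in state B at pos -2, read 1 -> (B,1)->write 0,move L,goto A. Now: state=A, head=-3, tape[-4..2]=0001010 (head:  ^)
Step 3: in state A at pos -3, read 0 -> (A,0)->write 1,move L,goto B. Now: state=B, head=-4, tape[-5..2]=00101010 (head:  ^)
Step 4: in state B at pos -4, read 0 -> (B,0)->write 1,move R,goto C. Now: state=C, head=-3, tape[-5..2]=01101010 (head:   ^)
Step 5: in state C at pos -3, read 1 -> (C,1)->write 0,move R,goto B. Now: state=B, head=-2, tape[-5..2]=01001010 (head:    ^)
Step 6: in state B at pos -2, read 0 -> (B,0)->write 1,move R,goto C. Now: state=C, head=-1, tape[-5..2]=01011010 (head:     ^)
Step 7: in state C at pos -1, read 1 -> (C,1)->write 0,move R,goto B. Now: state=B, head=0, tape[-5..2]=01010010 (head:      ^)
Step 8: in state B at pos 0, read 0 -> (B,0)->write 1,move R,goto C. Now: state=C, head=1, tape[-5..2]=01010110 (head:       ^)
Step 9: in state C at pos 1, read 1 -> (C,1)->write 0,move R,goto B. Now: state=B, head=2, tape[-5..3]=010101000 (head:        ^)
Step 10: in state B at pos 2, read 0 -> (B,0)->write 1,move R,goto C. Now: state=C, head=3, tape[-5..4]=0101010100 (head:         ^)

Answer: 3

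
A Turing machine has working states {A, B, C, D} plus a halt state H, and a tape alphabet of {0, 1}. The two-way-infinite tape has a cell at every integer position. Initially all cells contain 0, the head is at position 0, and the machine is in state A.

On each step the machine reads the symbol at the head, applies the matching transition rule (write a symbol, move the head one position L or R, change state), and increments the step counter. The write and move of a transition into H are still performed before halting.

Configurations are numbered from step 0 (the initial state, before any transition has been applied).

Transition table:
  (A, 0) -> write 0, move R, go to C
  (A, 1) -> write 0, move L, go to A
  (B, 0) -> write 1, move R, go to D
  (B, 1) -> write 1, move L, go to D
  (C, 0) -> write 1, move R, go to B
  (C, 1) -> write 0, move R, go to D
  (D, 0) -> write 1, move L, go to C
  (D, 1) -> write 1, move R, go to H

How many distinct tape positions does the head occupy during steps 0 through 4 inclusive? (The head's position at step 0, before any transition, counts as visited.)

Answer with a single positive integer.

Step 1: in state A at pos 0, read 0 -> (A,0)->write 0,move R,goto C. Now: state=C, head=1, tape[-1..2]=0000 (head:   ^)
Step 2: in state C at pos 1, read 0 -> (C,0)->write 1,move R,goto B. Now: state=B, head=2, tape[-1..3]=00100 (head:    ^)
Step 3: in state B at pos 2, read 0 -> (B,0)->write 1,move R,goto D. Now: state=D, head=3, tape[-1..4]=001100 (head:     ^)
Step 4: in state D at pos 3, read 0 -> (D,0)->write 1,move L,goto C. Now: state=C, head=2, tape[-1..4]=001110 (head:    ^)
Head positions at steps 0..4: starting at 0, distinct positions visited = {0, 1, 2, 3} -> 4 position(s)

Answer: 4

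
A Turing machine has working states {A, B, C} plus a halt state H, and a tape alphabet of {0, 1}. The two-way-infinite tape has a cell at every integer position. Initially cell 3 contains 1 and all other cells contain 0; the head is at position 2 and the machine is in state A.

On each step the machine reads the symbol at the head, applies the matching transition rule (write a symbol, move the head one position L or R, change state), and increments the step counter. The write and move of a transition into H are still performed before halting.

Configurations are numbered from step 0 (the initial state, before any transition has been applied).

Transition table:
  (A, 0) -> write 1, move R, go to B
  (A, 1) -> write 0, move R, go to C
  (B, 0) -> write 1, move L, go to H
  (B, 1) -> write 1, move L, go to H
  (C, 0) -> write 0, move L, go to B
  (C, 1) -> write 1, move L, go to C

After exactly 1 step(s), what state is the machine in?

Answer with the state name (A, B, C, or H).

Step 1: in state A at pos 2, read 0 -> (A,0)->write 1,move R,goto B. Now: state=B, head=3, tape[1..4]=0110 (head:   ^)

Answer: B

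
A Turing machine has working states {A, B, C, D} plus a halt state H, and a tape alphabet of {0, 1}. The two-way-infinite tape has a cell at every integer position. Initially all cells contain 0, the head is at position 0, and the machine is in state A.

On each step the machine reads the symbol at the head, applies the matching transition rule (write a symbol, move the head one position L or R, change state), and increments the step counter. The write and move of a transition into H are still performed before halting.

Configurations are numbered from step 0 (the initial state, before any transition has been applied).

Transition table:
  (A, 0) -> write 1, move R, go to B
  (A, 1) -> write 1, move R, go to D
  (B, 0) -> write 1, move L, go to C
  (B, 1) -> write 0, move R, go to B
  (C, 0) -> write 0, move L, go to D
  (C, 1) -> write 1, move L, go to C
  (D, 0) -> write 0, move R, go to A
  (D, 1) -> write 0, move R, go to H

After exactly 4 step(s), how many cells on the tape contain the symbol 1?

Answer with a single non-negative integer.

Step 1: in state A at pos 0, read 0 -> (A,0)->write 1,move R,goto B. Now: state=B, head=1, tape[-1..2]=0100 (head:   ^)
Step 2: in state B at pos 1, read 0 -> (B,0)->write 1,move L,goto C. Now: state=C, head=0, tape[-1..2]=0110 (head:  ^)
Step 3: in state C at pos 0, read 1 -> (C,1)->write 1,move L,goto C. Now: state=C, head=-1, tape[-2..2]=00110 (head:  ^)
Step 4: in state C at pos -1, read 0 -> (C,0)->write 0,move L,goto D. Now: state=D, head=-2, tape[-3..2]=000110 (head:  ^)
Cells containing 1 after step 4: {0, 1} -> 2 cell(s)

Answer: 2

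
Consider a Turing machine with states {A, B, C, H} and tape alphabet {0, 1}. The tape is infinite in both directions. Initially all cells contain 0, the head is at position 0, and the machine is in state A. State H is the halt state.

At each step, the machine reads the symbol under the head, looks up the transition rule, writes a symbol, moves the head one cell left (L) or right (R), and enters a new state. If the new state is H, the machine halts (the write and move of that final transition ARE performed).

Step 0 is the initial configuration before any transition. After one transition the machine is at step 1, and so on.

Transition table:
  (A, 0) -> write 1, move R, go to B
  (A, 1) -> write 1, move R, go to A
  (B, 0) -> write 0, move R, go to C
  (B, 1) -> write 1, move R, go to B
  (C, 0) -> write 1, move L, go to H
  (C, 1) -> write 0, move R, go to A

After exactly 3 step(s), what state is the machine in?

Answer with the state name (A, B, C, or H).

Step 1: in state A at pos 0, read 0 -> (A,0)->write 1,move R,goto B. Now: state=B, head=1, tape[-1..2]=0100 (head:   ^)
Step 2: in state B at pos 1, read 0 -> (B,0)->write 0,move R,goto C. Now: state=C, head=2, tape[-1..3]=01000 (head:    ^)
Step 3: in state C at pos 2, read 0 -> (C,0)->write 1,move L,goto H. Now: state=H, head=1, tape[-1..3]=01010 (head:   ^)

Answer: H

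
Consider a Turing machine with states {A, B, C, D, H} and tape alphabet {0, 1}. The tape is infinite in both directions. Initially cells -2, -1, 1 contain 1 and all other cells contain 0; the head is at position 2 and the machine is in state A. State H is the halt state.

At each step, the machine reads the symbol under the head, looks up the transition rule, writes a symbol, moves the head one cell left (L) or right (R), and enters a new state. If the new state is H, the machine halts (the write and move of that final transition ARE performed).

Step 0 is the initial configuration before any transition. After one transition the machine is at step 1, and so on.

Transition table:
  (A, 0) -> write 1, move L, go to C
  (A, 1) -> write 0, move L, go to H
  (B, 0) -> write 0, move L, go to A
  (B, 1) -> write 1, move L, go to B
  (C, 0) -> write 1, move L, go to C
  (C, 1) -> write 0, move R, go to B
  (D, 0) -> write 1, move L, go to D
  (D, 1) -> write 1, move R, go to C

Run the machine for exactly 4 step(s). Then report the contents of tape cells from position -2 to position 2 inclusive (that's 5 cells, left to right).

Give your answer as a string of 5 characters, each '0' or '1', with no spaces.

Answer: 11001

Derivation:
Step 1: in state A at pos 2, read 0 -> (A,0)->write 1,move L,goto C. Now: state=C, head=1, tape[-3..3]=0110110 (head:     ^)
Step 2: in state C at pos 1, read 1 -> (C,1)->write 0,move R,goto B. Now: state=B, head=2, tape[-3..3]=0110010 (head:      ^)
Step 3: in state B at pos 2, read 1 -> (B,1)->write 1,move L,goto B. Now: state=B, head=1, tape[-3..3]=0110010 (head:     ^)
Step 4: in state B at pos 1, read 0 -> (B,0)->write 0,move L,goto A. Now: state=A, head=0, tape[-3..3]=0110010 (head:    ^)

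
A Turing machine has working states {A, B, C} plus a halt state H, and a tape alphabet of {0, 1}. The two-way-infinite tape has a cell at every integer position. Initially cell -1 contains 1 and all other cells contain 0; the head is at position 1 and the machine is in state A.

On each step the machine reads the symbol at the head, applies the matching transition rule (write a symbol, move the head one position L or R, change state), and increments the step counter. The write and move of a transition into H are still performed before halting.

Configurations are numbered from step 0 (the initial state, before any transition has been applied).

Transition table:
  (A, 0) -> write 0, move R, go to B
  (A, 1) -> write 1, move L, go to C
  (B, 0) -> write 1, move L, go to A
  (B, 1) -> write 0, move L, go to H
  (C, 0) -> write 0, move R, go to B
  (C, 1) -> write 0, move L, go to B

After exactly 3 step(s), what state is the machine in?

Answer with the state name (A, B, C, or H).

Answer: B

Derivation:
Step 1: in state A at pos 1, read 0 -> (A,0)->write 0,move R,goto B. Now: state=B, head=2, tape[-2..3]=010000 (head:     ^)
Step 2: in state B at pos 2, read 0 -> (B,0)->write 1,move L,goto A. Now: state=A, head=1, tape[-2..3]=010010 (head:    ^)
Step 3: in state A at pos 1, read 0 -> (A,0)->write 0,move R,goto B. Now: state=B, head=2, tape[-2..3]=010010 (head:     ^)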